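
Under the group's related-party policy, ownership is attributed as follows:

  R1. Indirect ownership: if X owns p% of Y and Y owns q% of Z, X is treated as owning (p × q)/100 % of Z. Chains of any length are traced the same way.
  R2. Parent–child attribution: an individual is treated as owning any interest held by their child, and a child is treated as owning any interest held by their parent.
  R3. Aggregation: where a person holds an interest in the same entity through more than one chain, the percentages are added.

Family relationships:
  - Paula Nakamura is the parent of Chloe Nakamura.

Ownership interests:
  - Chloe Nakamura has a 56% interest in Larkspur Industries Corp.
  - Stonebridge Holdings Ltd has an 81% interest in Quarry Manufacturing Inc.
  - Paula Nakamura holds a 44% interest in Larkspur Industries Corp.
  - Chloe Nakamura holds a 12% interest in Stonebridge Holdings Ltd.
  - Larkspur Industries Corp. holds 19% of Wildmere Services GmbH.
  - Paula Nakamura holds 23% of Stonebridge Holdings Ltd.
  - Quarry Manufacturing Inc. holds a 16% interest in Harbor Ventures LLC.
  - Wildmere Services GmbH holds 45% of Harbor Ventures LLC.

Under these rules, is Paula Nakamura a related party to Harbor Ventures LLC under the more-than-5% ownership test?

By parent–child attribution (R2), Paula Nakamura is treated as also owning Chloe Nakamura's interest in Larkspur Industries Corp, giving 44% + 56% = 100%.
By parent–child attribution (R2), Paula Nakamura is treated as also owning Chloe Nakamura's interest in Stonebridge Holdings Ltd, giving 23% + 12% = 35%.
Chain via Larkspur Industries Corp. → Wildmere Services GmbH (R1): 100% × 19% × 45% = 8.55% of Harbor Ventures LLC.
Chain via Stonebridge Holdings Ltd → Quarry Manufacturing Inc. (R1): 35% × 81% × 16% = 4.536% of Harbor Ventures LLC.
Aggregating (R3): 8.55% + 4.536% = 13.086%.
13.086% exceeds the 5% threshold, so Paula is a related party to Harbor Ventures LLC.

Yes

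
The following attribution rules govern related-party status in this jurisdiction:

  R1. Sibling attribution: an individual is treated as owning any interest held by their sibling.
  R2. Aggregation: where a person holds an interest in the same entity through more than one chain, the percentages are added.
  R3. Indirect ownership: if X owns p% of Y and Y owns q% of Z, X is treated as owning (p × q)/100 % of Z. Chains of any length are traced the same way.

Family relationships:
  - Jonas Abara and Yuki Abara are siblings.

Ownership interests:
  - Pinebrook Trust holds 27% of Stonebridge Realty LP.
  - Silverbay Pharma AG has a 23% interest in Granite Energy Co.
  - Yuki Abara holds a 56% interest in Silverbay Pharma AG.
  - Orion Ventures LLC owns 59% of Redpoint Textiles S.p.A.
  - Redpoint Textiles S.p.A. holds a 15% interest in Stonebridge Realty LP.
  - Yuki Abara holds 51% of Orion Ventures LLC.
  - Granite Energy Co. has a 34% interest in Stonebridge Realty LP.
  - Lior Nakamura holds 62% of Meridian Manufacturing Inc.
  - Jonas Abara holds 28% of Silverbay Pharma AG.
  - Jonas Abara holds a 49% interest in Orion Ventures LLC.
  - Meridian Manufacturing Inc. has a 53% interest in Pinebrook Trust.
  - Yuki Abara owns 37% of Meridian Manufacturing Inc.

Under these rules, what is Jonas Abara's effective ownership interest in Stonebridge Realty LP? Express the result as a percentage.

20.7135%

By sibling attribution (R1), Jonas Abara is treated as also owning Yuki Abara's interest in Silverbay Pharma AG, giving 28% + 56% = 84%.
By sibling attribution (R1), Jonas Abara is treated as also owning Yuki Abara's interest in Orion Ventures LLC, giving 49% + 51% = 100%.
By sibling attribution (R1), Jonas Abara is treated as owning Yuki Abara's 37% interest in Meridian Manufacturing Inc.
Chain via Silverbay Pharma AG → Granite Energy Co. (R3): 84% × 23% × 34% = 6.5688% of Stonebridge Realty LP.
Chain via Orion Ventures LLC → Redpoint Textiles S.p.A. (R3): 100% × 59% × 15% = 8.85% of Stonebridge Realty LP.
Chain via Meridian Manufacturing Inc. → Pinebrook Trust (R3): 37% × 53% × 27% = 5.2947% of Stonebridge Realty LP.
Aggregating (R2): 6.5688% + 8.85% + 5.2947% = 20.7135%.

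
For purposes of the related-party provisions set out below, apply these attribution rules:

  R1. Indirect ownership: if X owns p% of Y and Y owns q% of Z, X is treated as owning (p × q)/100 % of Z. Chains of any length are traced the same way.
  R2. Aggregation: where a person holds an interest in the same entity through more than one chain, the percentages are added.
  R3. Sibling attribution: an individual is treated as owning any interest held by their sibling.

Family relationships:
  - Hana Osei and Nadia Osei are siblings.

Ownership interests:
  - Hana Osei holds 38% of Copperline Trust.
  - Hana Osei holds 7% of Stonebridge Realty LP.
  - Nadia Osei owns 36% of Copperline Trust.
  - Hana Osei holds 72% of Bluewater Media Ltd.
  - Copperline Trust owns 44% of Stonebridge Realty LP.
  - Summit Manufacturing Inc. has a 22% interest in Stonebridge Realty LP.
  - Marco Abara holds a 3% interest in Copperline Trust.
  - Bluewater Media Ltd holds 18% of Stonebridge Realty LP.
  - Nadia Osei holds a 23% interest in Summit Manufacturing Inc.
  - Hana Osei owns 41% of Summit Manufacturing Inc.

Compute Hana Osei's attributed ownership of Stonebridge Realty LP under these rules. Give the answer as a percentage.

66.6%

By sibling attribution (R3), Hana Osei is treated as also owning Nadia Osei's interest in Summit Manufacturing Inc, giving 41% + 23% = 64%.
By sibling attribution (R3), Hana Osei is treated as also owning Nadia Osei's interest in Copperline Trust, giving 38% + 36% = 74%.
Chain via Summit Manufacturing Inc. (R1): 64% × 22% = 14.08% of Stonebridge Realty LP.
Chain via Bluewater Media Ltd (R1): 72% × 18% = 12.96% of Stonebridge Realty LP.
Chain via Copperline Trust (R1): 74% × 44% = 32.56% of Stonebridge Realty LP.
Direct interest in Stonebridge Realty LP: 7%.
Aggregating (R2): 14.08% + 12.96% + 32.56% + 7% = 66.6%.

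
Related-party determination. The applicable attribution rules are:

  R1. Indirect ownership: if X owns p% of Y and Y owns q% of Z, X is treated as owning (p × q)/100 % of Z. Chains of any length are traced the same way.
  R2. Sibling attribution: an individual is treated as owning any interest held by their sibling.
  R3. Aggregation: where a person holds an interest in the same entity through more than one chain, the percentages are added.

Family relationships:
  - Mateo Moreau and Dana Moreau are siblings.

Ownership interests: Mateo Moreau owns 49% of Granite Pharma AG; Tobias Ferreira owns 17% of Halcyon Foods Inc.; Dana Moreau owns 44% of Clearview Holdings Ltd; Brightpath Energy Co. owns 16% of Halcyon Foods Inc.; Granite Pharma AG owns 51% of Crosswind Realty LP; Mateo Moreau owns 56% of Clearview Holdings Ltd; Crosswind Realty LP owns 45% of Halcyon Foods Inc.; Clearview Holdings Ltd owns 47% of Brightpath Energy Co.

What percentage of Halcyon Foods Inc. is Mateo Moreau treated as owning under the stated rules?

18.7655%

By sibling attribution (R2), Mateo Moreau is treated as also owning Dana Moreau's interest in Clearview Holdings Ltd, giving 56% + 44% = 100%.
Chain via Clearview Holdings Ltd → Brightpath Energy Co. (R1): 100% × 47% × 16% = 7.52% of Halcyon Foods Inc.
Chain via Granite Pharma AG → Crosswind Realty LP (R1): 49% × 51% × 45% = 11.2455% of Halcyon Foods Inc.
Aggregating (R3): 7.52% + 11.2455% = 18.7655%.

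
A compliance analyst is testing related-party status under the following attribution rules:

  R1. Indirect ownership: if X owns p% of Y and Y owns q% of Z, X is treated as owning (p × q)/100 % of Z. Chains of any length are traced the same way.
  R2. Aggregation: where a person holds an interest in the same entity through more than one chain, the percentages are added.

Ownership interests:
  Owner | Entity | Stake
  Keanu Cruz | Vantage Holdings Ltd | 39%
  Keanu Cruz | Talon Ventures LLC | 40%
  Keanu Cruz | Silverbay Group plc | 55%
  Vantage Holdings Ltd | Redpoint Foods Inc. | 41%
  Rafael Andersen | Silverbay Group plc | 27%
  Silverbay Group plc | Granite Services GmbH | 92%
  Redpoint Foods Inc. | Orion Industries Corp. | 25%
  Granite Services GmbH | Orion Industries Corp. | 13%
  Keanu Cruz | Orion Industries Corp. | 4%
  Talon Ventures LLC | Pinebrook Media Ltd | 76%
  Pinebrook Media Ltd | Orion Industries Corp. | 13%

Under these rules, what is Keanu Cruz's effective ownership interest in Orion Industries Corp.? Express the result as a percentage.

Chain via Vantage Holdings Ltd → Redpoint Foods Inc. (R1): 39% × 41% × 25% = 3.9975% of Orion Industries Corp.
Chain via Silverbay Group plc → Granite Services GmbH (R1): 55% × 92% × 13% = 6.578% of Orion Industries Corp.
Chain via Talon Ventures LLC → Pinebrook Media Ltd (R1): 40% × 76% × 13% = 3.952% of Orion Industries Corp.
Direct interest in Orion Industries Corp: 4%.
Aggregating (R2): 3.9975% + 6.578% + 3.952% + 4% = 18.5275%.

18.5275%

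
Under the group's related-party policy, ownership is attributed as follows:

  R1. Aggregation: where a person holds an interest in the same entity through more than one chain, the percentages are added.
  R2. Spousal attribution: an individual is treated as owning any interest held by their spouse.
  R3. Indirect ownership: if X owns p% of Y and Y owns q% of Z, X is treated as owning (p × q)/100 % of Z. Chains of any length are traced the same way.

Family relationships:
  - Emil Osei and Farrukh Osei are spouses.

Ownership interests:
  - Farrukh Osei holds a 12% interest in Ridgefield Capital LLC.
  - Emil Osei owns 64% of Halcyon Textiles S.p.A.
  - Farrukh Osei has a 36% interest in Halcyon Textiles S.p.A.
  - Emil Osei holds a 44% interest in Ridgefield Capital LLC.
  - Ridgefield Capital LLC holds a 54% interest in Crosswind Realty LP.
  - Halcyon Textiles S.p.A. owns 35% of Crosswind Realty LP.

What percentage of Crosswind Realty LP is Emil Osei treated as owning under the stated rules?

65.24%

By spousal attribution (R2), Emil Osei is treated as also owning Farrukh Osei's interest in Ridgefield Capital LLC, giving 44% + 12% = 56%.
By spousal attribution (R2), Emil Osei is treated as also owning Farrukh Osei's interest in Halcyon Textiles S.p.A, giving 64% + 36% = 100%.
Chain via Ridgefield Capital LLC (R3): 56% × 54% = 30.24% of Crosswind Realty LP.
Chain via Halcyon Textiles S.p.A. (R3): 100% × 35% = 35% of Crosswind Realty LP.
Aggregating (R1): 30.24% + 35% = 65.24%.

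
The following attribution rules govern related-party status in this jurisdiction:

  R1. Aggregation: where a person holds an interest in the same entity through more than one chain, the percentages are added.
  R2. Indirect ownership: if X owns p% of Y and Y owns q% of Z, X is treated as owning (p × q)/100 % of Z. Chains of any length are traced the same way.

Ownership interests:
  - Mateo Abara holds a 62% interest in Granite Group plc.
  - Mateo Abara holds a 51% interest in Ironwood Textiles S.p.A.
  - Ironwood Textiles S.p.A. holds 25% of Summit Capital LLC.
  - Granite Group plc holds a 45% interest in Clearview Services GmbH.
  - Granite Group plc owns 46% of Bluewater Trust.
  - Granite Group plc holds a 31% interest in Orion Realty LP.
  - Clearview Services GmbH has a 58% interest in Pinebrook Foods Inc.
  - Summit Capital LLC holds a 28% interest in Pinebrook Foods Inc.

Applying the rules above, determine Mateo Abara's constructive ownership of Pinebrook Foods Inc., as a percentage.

19.752%

Chain via Ironwood Textiles S.p.A. → Summit Capital LLC (R2): 51% × 25% × 28% = 3.57% of Pinebrook Foods Inc.
Chain via Granite Group plc → Clearview Services GmbH (R2): 62% × 45% × 58% = 16.182% of Pinebrook Foods Inc.
Aggregating (R1): 3.57% + 16.182% = 19.752%.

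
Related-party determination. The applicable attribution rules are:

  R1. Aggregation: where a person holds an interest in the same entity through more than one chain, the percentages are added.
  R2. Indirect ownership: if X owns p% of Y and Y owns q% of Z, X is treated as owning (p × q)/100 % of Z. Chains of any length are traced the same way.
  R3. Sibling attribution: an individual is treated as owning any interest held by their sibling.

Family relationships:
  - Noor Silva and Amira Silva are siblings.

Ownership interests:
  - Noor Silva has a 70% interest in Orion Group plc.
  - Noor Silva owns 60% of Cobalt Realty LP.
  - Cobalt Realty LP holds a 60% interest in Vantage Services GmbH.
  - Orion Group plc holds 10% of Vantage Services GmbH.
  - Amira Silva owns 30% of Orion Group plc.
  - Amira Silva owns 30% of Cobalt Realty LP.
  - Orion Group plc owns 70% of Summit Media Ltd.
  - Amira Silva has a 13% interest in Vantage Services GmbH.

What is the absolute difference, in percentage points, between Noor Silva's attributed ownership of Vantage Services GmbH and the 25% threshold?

By sibling attribution (R3), Noor Silva is treated as also owning Amira Silva's interest in Orion Group plc, giving 70% + 30% = 100%.
By sibling attribution (R3), Noor Silva is treated as also owning Amira Silva's interest in Cobalt Realty LP, giving 60% + 30% = 90%.
By sibling attribution (R3), Noor Silva is treated as owning Amira Silva's 13% interest in Vantage Services GmbH.
Chain via Orion Group plc (R2): 100% × 10% = 10% of Vantage Services GmbH.
Chain via Cobalt Realty LP (R2): 90% × 60% = 54% of Vantage Services GmbH.
Direct interest in Vantage Services GmbH: 13%.
Aggregating (R1): 10% + 54% + 13% = 77%.
77% exceeds the 25% threshold by 52 percentage points.

52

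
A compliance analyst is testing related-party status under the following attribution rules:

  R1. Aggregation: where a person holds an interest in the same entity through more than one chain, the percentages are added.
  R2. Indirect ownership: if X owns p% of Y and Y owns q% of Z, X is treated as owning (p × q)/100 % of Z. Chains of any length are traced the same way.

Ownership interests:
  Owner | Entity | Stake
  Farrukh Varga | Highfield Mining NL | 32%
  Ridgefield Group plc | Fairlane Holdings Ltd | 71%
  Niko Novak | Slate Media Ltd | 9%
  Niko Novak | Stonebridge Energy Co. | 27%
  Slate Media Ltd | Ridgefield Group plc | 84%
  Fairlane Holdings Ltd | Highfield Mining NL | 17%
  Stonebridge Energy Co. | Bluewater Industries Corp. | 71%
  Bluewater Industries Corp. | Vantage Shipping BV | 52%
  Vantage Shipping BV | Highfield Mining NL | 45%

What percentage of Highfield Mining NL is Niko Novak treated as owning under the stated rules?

5.398272%

Chain via Slate Media Ltd → Ridgefield Group plc → Fairlane Holdings Ltd (R2): 9% × 84% × 71% × 17% = 0.912492% of Highfield Mining NL.
Chain via Stonebridge Energy Co. → Bluewater Industries Corp. → Vantage Shipping BV (R2): 27% × 71% × 52% × 45% = 4.48578% of Highfield Mining NL.
Aggregating (R1): 0.912492% + 4.48578% = 5.398272%.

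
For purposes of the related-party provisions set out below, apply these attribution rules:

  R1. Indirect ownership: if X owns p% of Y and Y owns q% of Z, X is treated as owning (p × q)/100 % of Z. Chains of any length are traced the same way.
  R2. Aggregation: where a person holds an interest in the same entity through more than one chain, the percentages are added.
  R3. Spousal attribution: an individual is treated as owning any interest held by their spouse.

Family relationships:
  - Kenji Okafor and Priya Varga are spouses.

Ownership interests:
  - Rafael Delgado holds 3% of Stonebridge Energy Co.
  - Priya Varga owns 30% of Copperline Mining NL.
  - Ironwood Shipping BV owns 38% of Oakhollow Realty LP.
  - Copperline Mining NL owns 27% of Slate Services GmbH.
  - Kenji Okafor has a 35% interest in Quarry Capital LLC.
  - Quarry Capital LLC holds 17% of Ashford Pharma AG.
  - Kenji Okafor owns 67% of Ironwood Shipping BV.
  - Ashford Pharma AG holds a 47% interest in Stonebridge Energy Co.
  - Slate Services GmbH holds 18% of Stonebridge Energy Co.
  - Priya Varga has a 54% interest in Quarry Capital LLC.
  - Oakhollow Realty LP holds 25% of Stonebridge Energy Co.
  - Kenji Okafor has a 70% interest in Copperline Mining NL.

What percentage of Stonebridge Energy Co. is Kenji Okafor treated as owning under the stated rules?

By spousal attribution (R3), Kenji Okafor is treated as also owning Priya Varga's interest in Copperline Mining NL, giving 70% + 30% = 100%.
By spousal attribution (R3), Kenji Okafor is treated as also owning Priya Varga's interest in Quarry Capital LLC, giving 35% + 54% = 89%.
Chain via Copperline Mining NL → Slate Services GmbH (R1): 100% × 27% × 18% = 4.86% of Stonebridge Energy Co.
Chain via Ironwood Shipping BV → Oakhollow Realty LP (R1): 67% × 38% × 25% = 6.365% of Stonebridge Energy Co.
Chain via Quarry Capital LLC → Ashford Pharma AG (R1): 89% × 17% × 47% = 7.1111% of Stonebridge Energy Co.
Aggregating (R2): 4.86% + 6.365% + 7.1111% = 18.3361%.

18.3361%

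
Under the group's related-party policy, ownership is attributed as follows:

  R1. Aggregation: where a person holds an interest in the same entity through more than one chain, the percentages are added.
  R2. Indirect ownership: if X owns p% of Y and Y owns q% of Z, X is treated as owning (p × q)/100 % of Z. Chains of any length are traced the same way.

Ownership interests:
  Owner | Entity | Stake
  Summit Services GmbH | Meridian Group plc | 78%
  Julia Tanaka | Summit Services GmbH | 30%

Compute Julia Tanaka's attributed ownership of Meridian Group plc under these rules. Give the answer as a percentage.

Chain via Summit Services GmbH (R2): 30% × 78% = 23.4% of Meridian Group plc.

23.4%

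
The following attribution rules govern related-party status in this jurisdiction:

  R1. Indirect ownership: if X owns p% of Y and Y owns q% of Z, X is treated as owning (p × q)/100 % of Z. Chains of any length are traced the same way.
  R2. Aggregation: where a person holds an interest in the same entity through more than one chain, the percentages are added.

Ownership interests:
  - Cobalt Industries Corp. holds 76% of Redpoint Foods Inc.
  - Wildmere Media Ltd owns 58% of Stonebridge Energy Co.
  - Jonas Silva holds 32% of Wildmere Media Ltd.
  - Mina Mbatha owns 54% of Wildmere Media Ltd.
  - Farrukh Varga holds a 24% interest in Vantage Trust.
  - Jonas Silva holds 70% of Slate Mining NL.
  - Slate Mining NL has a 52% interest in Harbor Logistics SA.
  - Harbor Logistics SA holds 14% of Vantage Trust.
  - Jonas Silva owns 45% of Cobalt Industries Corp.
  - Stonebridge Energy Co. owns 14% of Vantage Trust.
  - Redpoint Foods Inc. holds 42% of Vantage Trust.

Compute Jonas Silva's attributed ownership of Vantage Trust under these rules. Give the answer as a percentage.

Chain via Slate Mining NL → Harbor Logistics SA (R1): 70% × 52% × 14% = 5.096% of Vantage Trust.
Chain via Wildmere Media Ltd → Stonebridge Energy Co. (R1): 32% × 58% × 14% = 2.5984% of Vantage Trust.
Chain via Cobalt Industries Corp. → Redpoint Foods Inc. (R1): 45% × 76% × 42% = 14.364% of Vantage Trust.
Aggregating (R2): 5.096% + 2.5984% + 14.364% = 22.0584%.

22.0584%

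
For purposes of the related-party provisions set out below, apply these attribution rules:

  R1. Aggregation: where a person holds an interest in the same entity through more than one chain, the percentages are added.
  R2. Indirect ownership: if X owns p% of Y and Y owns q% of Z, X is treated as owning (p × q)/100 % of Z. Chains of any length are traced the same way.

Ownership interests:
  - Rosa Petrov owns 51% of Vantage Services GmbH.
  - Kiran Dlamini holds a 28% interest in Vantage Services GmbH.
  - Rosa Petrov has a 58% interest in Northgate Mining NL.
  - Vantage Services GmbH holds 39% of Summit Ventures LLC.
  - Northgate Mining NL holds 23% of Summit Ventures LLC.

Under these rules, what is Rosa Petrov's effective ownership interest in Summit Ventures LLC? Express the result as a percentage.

Chain via Northgate Mining NL (R2): 58% × 23% = 13.34% of Summit Ventures LLC.
Chain via Vantage Services GmbH (R2): 51% × 39% = 19.89% of Summit Ventures LLC.
Aggregating (R1): 13.34% + 19.89% = 33.23%.

33.23%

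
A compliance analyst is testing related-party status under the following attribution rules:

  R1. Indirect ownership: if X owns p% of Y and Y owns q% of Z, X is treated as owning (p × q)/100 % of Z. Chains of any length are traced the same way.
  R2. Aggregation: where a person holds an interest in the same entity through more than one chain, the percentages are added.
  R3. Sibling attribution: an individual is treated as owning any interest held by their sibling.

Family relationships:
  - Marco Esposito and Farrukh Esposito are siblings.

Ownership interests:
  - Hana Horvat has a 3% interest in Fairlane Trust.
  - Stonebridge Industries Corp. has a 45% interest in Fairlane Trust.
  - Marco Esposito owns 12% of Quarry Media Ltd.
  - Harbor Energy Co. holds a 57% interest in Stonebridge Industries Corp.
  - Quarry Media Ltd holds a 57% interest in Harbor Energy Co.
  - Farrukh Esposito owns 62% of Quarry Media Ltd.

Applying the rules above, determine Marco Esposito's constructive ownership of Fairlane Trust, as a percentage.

10.81917%

By sibling attribution (R3), Marco Esposito is treated as also owning Farrukh Esposito's interest in Quarry Media Ltd, giving 12% + 62% = 74%.
Chain via Quarry Media Ltd → Harbor Energy Co. → Stonebridge Industries Corp. (R1): 74% × 57% × 57% × 45% = 10.81917% of Fairlane Trust.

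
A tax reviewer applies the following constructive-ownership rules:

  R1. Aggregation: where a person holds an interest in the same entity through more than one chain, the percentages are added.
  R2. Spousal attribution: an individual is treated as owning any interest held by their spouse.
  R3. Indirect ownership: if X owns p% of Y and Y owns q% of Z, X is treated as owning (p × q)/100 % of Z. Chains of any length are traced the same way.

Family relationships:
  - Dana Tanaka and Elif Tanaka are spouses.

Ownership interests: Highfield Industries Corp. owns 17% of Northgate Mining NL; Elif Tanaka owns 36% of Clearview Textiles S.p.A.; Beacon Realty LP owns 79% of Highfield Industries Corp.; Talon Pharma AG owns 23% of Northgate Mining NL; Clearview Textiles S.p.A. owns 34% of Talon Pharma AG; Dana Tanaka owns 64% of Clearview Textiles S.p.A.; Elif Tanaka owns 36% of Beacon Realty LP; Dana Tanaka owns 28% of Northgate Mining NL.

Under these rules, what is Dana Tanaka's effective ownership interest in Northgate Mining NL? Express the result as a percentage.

By spousal attribution (R2), Dana Tanaka is treated as also owning Elif Tanaka's interest in Clearview Textiles S.p.A, giving 64% + 36% = 100%.
By spousal attribution (R2), Dana Tanaka is treated as owning Elif Tanaka's 36% interest in Beacon Realty LP.
Chain via Clearview Textiles S.p.A. → Talon Pharma AG (R3): 100% × 34% × 23% = 7.82% of Northgate Mining NL.
Direct interest in Northgate Mining NL: 28%.
Chain via Beacon Realty LP → Highfield Industries Corp. (R3): 36% × 79% × 17% = 4.8348% of Northgate Mining NL.
Aggregating (R1): 7.82% + 28% + 4.8348% = 40.6548%.

40.6548%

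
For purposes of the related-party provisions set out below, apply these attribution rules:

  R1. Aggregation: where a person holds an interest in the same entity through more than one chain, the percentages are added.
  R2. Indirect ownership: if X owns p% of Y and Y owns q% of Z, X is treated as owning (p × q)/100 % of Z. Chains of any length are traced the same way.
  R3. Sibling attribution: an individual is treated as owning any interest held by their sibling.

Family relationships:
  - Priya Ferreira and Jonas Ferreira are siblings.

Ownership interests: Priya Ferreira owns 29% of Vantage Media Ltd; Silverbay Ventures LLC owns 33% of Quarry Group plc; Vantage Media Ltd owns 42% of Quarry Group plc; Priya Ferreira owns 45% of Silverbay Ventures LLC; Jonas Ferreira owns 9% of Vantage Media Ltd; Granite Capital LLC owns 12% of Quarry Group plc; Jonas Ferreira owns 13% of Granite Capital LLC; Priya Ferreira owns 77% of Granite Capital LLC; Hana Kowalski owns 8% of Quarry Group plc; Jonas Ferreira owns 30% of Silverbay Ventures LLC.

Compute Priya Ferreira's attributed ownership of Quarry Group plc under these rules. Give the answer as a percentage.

51.51%

By sibling attribution (R3), Priya Ferreira is treated as also owning Jonas Ferreira's interest in Vantage Media Ltd, giving 29% + 9% = 38%.
By sibling attribution (R3), Priya Ferreira is treated as also owning Jonas Ferreira's interest in Silverbay Ventures LLC, giving 45% + 30% = 75%.
By sibling attribution (R3), Priya Ferreira is treated as also owning Jonas Ferreira's interest in Granite Capital LLC, giving 77% + 13% = 90%.
Chain via Vantage Media Ltd (R2): 38% × 42% = 15.96% of Quarry Group plc.
Chain via Silverbay Ventures LLC (R2): 75% × 33% = 24.75% of Quarry Group plc.
Chain via Granite Capital LLC (R2): 90% × 12% = 10.8% of Quarry Group plc.
Aggregating (R1): 15.96% + 24.75% + 10.8% = 51.51%.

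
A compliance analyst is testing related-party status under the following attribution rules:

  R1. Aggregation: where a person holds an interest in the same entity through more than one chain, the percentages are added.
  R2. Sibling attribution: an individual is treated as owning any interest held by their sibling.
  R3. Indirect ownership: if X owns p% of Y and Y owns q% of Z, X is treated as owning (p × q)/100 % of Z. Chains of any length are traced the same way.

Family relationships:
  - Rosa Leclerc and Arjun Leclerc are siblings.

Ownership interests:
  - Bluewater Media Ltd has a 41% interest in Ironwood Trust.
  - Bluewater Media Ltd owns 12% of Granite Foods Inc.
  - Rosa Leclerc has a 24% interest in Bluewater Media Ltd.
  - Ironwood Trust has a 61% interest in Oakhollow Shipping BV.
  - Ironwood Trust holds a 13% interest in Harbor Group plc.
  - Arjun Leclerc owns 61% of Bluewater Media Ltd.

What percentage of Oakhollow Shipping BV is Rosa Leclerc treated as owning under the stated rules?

By sibling attribution (R2), Rosa Leclerc is treated as also owning Arjun Leclerc's interest in Bluewater Media Ltd, giving 24% + 61% = 85%.
Chain via Bluewater Media Ltd → Ironwood Trust (R3): 85% × 41% × 61% = 21.2585% of Oakhollow Shipping BV.

21.2585%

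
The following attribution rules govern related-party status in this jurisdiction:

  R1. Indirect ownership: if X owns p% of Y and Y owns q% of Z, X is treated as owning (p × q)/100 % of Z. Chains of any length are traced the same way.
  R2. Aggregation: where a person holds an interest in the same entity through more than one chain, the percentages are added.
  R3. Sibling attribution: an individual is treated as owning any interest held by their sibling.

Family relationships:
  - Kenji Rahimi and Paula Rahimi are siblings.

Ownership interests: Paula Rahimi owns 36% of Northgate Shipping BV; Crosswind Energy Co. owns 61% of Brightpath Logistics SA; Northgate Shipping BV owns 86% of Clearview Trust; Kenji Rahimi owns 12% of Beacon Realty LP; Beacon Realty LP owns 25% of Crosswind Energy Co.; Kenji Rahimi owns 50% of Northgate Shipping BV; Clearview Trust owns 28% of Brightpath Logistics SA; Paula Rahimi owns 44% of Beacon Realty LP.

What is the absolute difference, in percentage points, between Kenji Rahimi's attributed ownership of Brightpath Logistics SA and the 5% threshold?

By sibling attribution (R3), Kenji Rahimi is treated as also owning Paula Rahimi's interest in Beacon Realty LP, giving 12% + 44% = 56%.
By sibling attribution (R3), Kenji Rahimi is treated as also owning Paula Rahimi's interest in Northgate Shipping BV, giving 50% + 36% = 86%.
Chain via Beacon Realty LP → Crosswind Energy Co. (R1): 56% × 25% × 61% = 8.54% of Brightpath Logistics SA.
Chain via Northgate Shipping BV → Clearview Trust (R1): 86% × 86% × 28% = 20.7088% of Brightpath Logistics SA.
Aggregating (R2): 8.54% + 20.7088% = 29.2488%.
29.2488% exceeds the 5% threshold by 24.2488 percentage points.

24.2488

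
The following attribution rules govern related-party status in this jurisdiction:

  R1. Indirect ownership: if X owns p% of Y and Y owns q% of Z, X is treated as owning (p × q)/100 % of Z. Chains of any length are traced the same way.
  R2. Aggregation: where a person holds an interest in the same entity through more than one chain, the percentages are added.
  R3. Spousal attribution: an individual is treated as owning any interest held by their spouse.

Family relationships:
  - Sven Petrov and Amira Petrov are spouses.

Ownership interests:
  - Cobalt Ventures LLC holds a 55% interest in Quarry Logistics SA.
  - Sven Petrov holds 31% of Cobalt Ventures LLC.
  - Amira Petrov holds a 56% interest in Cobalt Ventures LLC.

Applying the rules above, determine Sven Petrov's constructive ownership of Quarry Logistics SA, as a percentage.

By spousal attribution (R3), Sven Petrov is treated as also owning Amira Petrov's interest in Cobalt Ventures LLC, giving 31% + 56% = 87%.
Chain via Cobalt Ventures LLC (R1): 87% × 55% = 47.85% of Quarry Logistics SA.

47.85%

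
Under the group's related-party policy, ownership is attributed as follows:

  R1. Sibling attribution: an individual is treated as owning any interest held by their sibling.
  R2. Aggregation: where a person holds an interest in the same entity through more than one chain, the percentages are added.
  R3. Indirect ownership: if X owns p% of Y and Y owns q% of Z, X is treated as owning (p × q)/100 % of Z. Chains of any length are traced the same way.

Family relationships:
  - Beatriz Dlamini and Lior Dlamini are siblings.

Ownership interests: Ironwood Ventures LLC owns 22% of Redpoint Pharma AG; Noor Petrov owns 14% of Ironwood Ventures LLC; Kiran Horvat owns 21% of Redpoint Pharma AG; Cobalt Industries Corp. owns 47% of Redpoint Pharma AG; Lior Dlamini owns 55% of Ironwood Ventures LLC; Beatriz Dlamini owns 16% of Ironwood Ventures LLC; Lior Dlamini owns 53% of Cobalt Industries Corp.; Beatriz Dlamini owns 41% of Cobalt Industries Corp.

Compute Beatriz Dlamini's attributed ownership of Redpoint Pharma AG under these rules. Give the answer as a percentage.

59.8%

By sibling attribution (R1), Beatriz Dlamini is treated as also owning Lior Dlamini's interest in Cobalt Industries Corp, giving 41% + 53% = 94%.
By sibling attribution (R1), Beatriz Dlamini is treated as also owning Lior Dlamini's interest in Ironwood Ventures LLC, giving 16% + 55% = 71%.
Chain via Cobalt Industries Corp. (R3): 94% × 47% = 44.18% of Redpoint Pharma AG.
Chain via Ironwood Ventures LLC (R3): 71% × 22% = 15.62% of Redpoint Pharma AG.
Aggregating (R2): 44.18% + 15.62% = 59.8%.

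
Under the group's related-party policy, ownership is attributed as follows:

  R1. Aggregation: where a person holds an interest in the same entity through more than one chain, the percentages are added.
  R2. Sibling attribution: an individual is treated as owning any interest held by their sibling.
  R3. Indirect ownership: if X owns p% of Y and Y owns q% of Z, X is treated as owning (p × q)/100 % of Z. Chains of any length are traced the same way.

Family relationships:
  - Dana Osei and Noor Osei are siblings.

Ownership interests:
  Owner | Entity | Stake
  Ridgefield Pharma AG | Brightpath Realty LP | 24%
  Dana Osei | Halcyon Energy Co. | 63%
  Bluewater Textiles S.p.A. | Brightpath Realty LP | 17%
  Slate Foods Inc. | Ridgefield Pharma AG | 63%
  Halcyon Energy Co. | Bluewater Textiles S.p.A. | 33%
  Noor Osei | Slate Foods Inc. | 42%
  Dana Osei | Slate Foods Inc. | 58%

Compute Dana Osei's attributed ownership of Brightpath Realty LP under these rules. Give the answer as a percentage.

18.6543%

By sibling attribution (R2), Dana Osei is treated as also owning Noor Osei's interest in Slate Foods Inc, giving 58% + 42% = 100%.
Chain via Slate Foods Inc. → Ridgefield Pharma AG (R3): 100% × 63% × 24% = 15.12% of Brightpath Realty LP.
Chain via Halcyon Energy Co. → Bluewater Textiles S.p.A. (R3): 63% × 33% × 17% = 3.5343% of Brightpath Realty LP.
Aggregating (R1): 15.12% + 3.5343% = 18.6543%.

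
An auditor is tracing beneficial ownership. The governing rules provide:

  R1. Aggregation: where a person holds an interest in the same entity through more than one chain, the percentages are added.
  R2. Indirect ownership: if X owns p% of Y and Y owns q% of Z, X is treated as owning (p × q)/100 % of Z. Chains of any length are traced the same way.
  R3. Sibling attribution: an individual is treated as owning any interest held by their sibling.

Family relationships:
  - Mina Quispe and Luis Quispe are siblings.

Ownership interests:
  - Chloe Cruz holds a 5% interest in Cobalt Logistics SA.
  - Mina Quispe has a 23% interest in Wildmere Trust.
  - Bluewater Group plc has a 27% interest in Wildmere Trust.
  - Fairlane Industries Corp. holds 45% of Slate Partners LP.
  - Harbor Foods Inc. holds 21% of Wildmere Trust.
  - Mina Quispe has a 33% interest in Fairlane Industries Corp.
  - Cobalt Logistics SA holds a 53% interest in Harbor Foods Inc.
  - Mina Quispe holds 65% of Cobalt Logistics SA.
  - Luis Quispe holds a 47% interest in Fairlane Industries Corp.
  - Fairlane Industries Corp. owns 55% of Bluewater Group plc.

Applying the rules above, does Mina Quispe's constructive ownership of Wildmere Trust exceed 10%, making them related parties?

Yes

By sibling attribution (R3), Mina Quispe is treated as also owning Luis Quispe's interest in Fairlane Industries Corp, giving 33% + 47% = 80%.
Chain via Fairlane Industries Corp. → Bluewater Group plc (R2): 80% × 55% × 27% = 11.88% of Wildmere Trust.
Chain via Cobalt Logistics SA → Harbor Foods Inc. (R2): 65% × 53% × 21% = 7.2345% of Wildmere Trust.
Direct interest in Wildmere Trust: 23%.
Aggregating (R1): 11.88% + 7.2345% + 23% = 42.1145%.
42.1145% exceeds the 10% threshold, so Mina is a related party to Wildmere Trust.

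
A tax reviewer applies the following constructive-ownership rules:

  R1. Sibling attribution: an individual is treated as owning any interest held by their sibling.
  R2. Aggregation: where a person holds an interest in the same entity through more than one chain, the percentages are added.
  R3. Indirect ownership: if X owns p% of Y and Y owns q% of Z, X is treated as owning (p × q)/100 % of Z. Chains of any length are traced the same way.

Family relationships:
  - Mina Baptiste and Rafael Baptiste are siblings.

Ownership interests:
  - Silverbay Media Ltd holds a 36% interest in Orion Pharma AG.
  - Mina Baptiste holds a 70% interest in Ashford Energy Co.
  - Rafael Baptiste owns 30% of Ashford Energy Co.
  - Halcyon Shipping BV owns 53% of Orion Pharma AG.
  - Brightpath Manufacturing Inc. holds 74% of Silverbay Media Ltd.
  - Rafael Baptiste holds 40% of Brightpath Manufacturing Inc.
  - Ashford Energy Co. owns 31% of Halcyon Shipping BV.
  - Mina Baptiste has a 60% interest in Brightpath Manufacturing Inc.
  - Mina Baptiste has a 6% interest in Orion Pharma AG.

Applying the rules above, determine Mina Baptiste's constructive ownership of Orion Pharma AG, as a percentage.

By sibling attribution (R1), Mina Baptiste is treated as also owning Rafael Baptiste's interest in Brightpath Manufacturing Inc, giving 60% + 40% = 100%.
By sibling attribution (R1), Mina Baptiste is treated as also owning Rafael Baptiste's interest in Ashford Energy Co, giving 70% + 30% = 100%.
Chain via Brightpath Manufacturing Inc. → Silverbay Media Ltd (R3): 100% × 74% × 36% = 26.64% of Orion Pharma AG.
Chain via Ashford Energy Co. → Halcyon Shipping BV (R3): 100% × 31% × 53% = 16.43% of Orion Pharma AG.
Direct interest in Orion Pharma AG: 6%.
Aggregating (R2): 26.64% + 16.43% + 6% = 49.07%.

49.07%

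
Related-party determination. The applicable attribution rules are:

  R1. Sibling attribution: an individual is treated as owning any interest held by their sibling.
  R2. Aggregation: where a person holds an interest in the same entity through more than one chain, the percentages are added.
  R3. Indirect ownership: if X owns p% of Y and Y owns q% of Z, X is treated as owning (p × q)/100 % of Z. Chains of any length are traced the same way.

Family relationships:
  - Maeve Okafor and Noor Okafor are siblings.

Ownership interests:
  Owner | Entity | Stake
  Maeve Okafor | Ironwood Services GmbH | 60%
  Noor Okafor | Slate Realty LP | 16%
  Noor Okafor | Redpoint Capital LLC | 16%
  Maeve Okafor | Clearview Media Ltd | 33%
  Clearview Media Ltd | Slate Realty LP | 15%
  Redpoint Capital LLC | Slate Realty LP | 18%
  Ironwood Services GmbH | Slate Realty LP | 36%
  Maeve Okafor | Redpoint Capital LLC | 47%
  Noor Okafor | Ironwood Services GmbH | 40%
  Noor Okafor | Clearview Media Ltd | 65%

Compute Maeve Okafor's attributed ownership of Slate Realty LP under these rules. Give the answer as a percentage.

By sibling attribution (R1), Maeve Okafor is treated as also owning Noor Okafor's interest in Redpoint Capital LLC, giving 47% + 16% = 63%.
By sibling attribution (R1), Maeve Okafor is treated as also owning Noor Okafor's interest in Clearview Media Ltd, giving 33% + 65% = 98%.
By sibling attribution (R1), Maeve Okafor is treated as also owning Noor Okafor's interest in Ironwood Services GmbH, giving 60% + 40% = 100%.
By sibling attribution (R1), Maeve Okafor is treated as owning Noor Okafor's 16% interest in Slate Realty LP.
Chain via Redpoint Capital LLC (R3): 63% × 18% = 11.34% of Slate Realty LP.
Chain via Clearview Media Ltd (R3): 98% × 15% = 14.7% of Slate Realty LP.
Chain via Ironwood Services GmbH (R3): 100% × 36% = 36% of Slate Realty LP.
Direct interest in Slate Realty LP: 16%.
Aggregating (R2): 11.34% + 14.7% + 36% + 16% = 78.04%.

78.04%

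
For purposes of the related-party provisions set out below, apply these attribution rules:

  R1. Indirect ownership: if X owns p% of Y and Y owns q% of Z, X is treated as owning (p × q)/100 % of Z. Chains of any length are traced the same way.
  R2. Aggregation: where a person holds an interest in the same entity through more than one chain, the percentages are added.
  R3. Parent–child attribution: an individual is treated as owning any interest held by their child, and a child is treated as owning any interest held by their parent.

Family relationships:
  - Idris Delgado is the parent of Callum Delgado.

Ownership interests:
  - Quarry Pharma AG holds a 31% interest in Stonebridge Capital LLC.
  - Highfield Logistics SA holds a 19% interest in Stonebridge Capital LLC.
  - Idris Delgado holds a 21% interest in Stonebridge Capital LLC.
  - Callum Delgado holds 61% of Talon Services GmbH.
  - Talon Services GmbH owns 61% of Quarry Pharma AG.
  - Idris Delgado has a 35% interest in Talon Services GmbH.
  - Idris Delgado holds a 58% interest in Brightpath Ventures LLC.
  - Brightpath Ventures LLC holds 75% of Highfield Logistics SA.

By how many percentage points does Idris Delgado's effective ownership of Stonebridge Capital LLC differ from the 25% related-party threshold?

By parent–child attribution (R3), Idris Delgado is treated as also owning Callum Delgado's interest in Talon Services GmbH, giving 35% + 61% = 96%.
Chain via Talon Services GmbH → Quarry Pharma AG (R1): 96% × 61% × 31% = 18.1536% of Stonebridge Capital LLC.
Chain via Brightpath Ventures LLC → Highfield Logistics SA (R1): 58% × 75% × 19% = 8.265% of Stonebridge Capital LLC.
Direct interest in Stonebridge Capital LLC: 21%.
Aggregating (R2): 18.1536% + 8.265% + 21% = 47.4186%.
47.4186% exceeds the 25% threshold by 22.4186 percentage points.

22.4186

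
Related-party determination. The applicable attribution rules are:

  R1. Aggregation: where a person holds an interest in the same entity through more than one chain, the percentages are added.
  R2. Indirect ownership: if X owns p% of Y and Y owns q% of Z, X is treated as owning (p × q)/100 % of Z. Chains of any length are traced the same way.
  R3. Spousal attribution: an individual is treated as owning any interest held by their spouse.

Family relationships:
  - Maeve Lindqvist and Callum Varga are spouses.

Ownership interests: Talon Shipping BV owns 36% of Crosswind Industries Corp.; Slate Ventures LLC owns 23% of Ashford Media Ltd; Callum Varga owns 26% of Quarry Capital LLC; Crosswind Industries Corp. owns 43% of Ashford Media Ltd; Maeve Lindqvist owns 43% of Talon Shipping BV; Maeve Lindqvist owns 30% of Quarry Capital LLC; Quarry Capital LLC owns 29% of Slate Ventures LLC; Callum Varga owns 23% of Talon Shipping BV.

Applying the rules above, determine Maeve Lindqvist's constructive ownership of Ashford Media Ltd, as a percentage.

By spousal attribution (R3), Maeve Lindqvist is treated as also owning Callum Varga's interest in Quarry Capital LLC, giving 30% + 26% = 56%.
By spousal attribution (R3), Maeve Lindqvist is treated as also owning Callum Varga's interest in Talon Shipping BV, giving 43% + 23% = 66%.
Chain via Quarry Capital LLC → Slate Ventures LLC (R2): 56% × 29% × 23% = 3.7352% of Ashford Media Ltd.
Chain via Talon Shipping BV → Crosswind Industries Corp. (R2): 66% × 36% × 43% = 10.2168% of Ashford Media Ltd.
Aggregating (R1): 3.7352% + 10.2168% = 13.952%.

13.952%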